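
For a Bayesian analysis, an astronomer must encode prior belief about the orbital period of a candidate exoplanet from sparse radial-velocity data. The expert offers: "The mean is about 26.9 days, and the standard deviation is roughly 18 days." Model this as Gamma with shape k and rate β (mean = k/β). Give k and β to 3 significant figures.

For Gamma(k, rate β): mean = k/β, variance = k/β², so CV = 1/√k.
CV = SD/mean = 18/26.9 = 0.6691, hence k = 1/CV² = 2.23.
Then β = k/mean = 2.23/26.9 = 0.083.

k ≈ 2.23, β ≈ 0.083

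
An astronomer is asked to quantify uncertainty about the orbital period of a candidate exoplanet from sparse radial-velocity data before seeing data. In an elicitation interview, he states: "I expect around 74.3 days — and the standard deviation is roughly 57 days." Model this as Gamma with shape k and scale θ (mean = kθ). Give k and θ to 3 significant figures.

For Gamma(k, scale θ): mean = kθ, variance = kθ², so CV = 1/√k.
CV = SD/mean = 57/74.3 = 0.7672, hence k = 1/CV² = 1.7.
Then θ = mean/k = 74.3/1.7 = 43.7.

k ≈ 1.7, θ ≈ 43.7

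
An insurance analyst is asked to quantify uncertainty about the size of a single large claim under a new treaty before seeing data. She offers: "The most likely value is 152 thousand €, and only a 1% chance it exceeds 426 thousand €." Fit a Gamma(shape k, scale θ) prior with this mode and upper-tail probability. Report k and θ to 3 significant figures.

k ≈ 5.31, θ ≈ 35.3

Gamma(k,θ) with k>1 has mode (k−1)θ, so θ = 152/(k−1).
Need P(X < 426) = 0.99 with θ tied to k this way. Start at k = 2, θ = 152: P(X<426) ≈ 0.769.
Too low — raise k to concentrate. Iterating converges to k ≈ 5.31.
Then θ = 152/(5.31−1) ≈ 35.3.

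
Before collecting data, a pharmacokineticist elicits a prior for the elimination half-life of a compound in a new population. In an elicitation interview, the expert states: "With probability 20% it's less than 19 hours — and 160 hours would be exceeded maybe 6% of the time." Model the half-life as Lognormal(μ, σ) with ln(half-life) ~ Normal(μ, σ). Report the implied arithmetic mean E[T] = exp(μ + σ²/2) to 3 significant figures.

E[T] ≈ 59.6 hours

If T ~ Lognormal(μ,σ) then ln T ~ Normal(μ,σ), so the p-quantile of ln T is μ + z_p·σ.
ln(19) = 2.944 and ln(160) = 5.075; z_{0.2} = -0.8416, z_{0.94} = 1.555.
σ = (5.075 − 2.944)/(1.555 − (-0.8416)) = 0.889.
μ = 2.944 − (-0.8416)·0.889 = 3.693.
E[T] = exp(μ + σ²/2) = exp(3.693 + 0.3953) = 59.6 hours.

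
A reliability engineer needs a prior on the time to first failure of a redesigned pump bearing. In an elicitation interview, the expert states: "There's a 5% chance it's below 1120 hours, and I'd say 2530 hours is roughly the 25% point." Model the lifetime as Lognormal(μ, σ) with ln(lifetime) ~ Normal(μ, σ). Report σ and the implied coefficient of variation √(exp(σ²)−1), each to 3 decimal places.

σ ≈ 0.840, CV ≈ 1.012

If T ~ Lognormal(μ,σ) then ln T ~ Normal(μ,σ), so the p-quantile of ln T is μ + z_p·σ.
ln(1120) = 7.021 and ln(2530) = 7.836; z_{0.05} = -1.645, z_{0.25} = -0.6745.
σ = (7.836 − 7.021)/(-0.6745 − (-1.645)) = 0.840.
μ = 7.021 − (-1.645)·0.840 = 8.402.
CV = √(exp(σ²)−1) = √(exp(0.7052)−1) = 1.012.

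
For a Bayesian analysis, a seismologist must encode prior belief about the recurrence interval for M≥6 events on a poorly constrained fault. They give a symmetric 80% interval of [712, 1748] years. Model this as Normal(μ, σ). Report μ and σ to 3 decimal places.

A symmetric 80% interval runs μ ± z·σ with z = 1.282.
Half-width = 518, so σ = 518/1.282 = 404.198.
μ is the interval midpoint, 1230.000.

μ = 1230.000, σ = 404.198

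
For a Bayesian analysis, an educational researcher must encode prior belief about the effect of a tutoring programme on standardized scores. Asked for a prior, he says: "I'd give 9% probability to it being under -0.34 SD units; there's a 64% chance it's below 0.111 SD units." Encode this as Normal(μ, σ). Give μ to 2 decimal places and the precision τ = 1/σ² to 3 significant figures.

For Normal(μ,σ), the p-quantile is μ + z_p·σ. Here z_{0.09} = -1.341, z_{0.64} = 0.3585.
So -0.34 = μ − 1.341σ and 0.111 = μ + 0.3585σ.
Subtracting: σ = (0.111 − -0.34)/(0.3585 − (-1.341)) = 0.27.
Then μ = -0.34 − (-1.341)·0.27 = 0.02.
Precision τ = 1/σ² = 1/0.2654² = 14.2.

μ = 0.02, τ = 14.2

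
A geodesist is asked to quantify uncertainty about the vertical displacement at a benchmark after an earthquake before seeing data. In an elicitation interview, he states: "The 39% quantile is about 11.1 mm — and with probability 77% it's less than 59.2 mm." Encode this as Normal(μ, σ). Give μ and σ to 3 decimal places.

For Normal(μ,σ), the p-quantile is μ + z_p·σ. Here z_{0.39} = -0.2793, z_{0.77} = 0.7388.
So 11.1 = μ − 0.2793σ and 59.2 = μ + 0.7388σ.
Subtracting: σ = (59.2 − 11.1)/(0.7388 − (-0.2793)) = 47.242.
Then μ = 11.1 − (-0.2793)·47.242 = 24.296.

μ = 24.296, σ = 47.242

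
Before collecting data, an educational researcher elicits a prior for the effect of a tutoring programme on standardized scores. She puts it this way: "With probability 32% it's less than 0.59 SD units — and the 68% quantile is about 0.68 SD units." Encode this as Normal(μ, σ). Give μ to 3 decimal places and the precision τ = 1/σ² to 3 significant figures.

μ = 0.635, τ = 108

The p-quantile of Normal(μ,σ) is μ + z_p·σ, with z_{0.32} = -0.4677 and z_{0.68} = 0.4677.
Eliminate σ: μ = (z₂·x₁ − z₁·x₂)/(z₂ − z₁) = (0.4677·0.59 − (-0.4677)·0.68)/0.9354 = 0.635.
Then σ = (x₂ − x₁)/(z₂ − z₁) = (0.68 − 0.59)/0.9354 = 0.096.
Precision τ = 1/σ² = 1/0.09622² = 108.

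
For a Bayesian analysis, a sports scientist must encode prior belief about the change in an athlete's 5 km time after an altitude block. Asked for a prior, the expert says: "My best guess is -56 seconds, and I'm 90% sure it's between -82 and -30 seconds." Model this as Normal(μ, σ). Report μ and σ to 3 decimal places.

A symmetric 90% interval runs μ ± z·σ with z = 1.645.
Half-width = 26, so σ = 26/1.645 = 15.807.
μ is the stated best guess, -56.000.

μ = -56.000, σ = 15.807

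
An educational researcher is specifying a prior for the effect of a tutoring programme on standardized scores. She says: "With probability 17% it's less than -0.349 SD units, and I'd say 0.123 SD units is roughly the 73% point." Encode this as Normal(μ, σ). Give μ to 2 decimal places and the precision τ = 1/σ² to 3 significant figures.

μ = -0.06, τ = 11

The p-quantile of Normal(μ,σ) is μ + z_p·σ, with z_{0.17} = -0.9542 and z_{0.73} = 0.6128.
Eliminate σ: μ = (z₂·x₁ − z₁·x₂)/(z₂ − z₁) = (0.6128·-0.349 − (-0.9542)·0.123)/1.567 = -0.06.
Then σ = (x₂ − x₁)/(z₂ − z₁) = (0.123 − -0.349)/1.567 = 0.30.
Precision τ = 1/σ² = 1/0.3012² = 11.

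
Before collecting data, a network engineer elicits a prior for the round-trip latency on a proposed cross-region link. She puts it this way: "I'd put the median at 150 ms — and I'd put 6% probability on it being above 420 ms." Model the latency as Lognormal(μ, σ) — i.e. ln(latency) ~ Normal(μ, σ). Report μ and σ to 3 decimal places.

If T ~ Lognormal(μ,σ) then ln T ~ Normal(μ,σ), so the p-quantile of ln T is μ + z_p·σ.
ln(150) = 5.011 and ln(420) = 6.04; z_{0.5} = 0, z_{0.94} = 1.555.
σ = (6.04 − 5.011)/(1.555 − (0)) = 0.662.
μ = 5.011 − (0)·0.662 = 5.011.

μ ≈ 5.011, σ ≈ 0.662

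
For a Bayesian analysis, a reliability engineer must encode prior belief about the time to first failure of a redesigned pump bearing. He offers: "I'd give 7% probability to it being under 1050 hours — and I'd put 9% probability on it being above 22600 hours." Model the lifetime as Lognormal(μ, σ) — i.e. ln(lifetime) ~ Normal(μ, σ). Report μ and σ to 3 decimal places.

If T ~ Lognormal(μ,σ) then ln T ~ Normal(μ,σ), so the p-quantile of ln T is μ + z_p·σ.
ln(1050) = 6.957 and ln(22600) = 10.03; z_{0.07} = -1.476, z_{0.91} = 1.341.
σ = (10.03 − 6.957)/(1.341 − (-1.476)) = 1.090.
μ = 6.957 − (-1.476)·1.090 = 8.565.

μ ≈ 8.565, σ ≈ 1.090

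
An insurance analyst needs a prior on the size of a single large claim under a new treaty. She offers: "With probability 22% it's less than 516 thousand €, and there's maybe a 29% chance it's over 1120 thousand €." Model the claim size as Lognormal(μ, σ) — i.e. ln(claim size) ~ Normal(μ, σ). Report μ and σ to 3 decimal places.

μ ≈ 6.698, σ ≈ 0.585

If T ~ Lognormal(μ,σ) then ln T ~ Normal(μ,σ), so the p-quantile of ln T is μ + z_p·σ.
ln(516) = 6.246 and ln(1120) = 7.021; z_{0.22} = -0.7722, z_{0.71} = 0.5534.
σ = (7.021 − 6.246)/(0.5534 − (-0.7722)) = 0.585.
μ = 6.246 − (-0.7722)·0.585 = 6.698.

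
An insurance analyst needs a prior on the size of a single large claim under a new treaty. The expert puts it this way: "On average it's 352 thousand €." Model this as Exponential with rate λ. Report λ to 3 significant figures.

Exponential mean = 1/λ, so λ = 1/352.0 = 0.00284.

λ ≈ 0.00284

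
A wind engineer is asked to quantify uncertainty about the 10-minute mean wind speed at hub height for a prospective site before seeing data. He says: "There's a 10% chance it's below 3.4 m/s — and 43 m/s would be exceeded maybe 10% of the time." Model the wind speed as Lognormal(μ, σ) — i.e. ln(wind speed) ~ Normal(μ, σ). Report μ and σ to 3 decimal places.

μ ≈ 2.492, σ ≈ 0.990

If T ~ Lognormal(μ,σ) then ln T ~ Normal(μ,σ), so the p-quantile of ln T is μ + z_p·σ.
ln(3.4) = 1.224 and ln(43) = 3.761; z_{0.1} = -1.282, z_{0.9} = 1.282.
σ = (3.761 − 1.224)/(1.282 − (-1.282)) = 0.990.
μ = 1.224 − (-1.282)·0.990 = 2.492.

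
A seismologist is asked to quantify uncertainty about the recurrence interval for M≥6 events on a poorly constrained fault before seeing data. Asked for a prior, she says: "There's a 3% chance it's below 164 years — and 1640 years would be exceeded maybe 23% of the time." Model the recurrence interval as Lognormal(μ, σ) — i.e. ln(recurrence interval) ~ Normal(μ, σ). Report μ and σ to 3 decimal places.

If T ~ Lognormal(μ,σ) then ln T ~ Normal(μ,σ), so the p-quantile of ln T is μ + z_p·σ.
ln(164) = 5.1 and ln(1640) = 7.402; z_{0.03} = -1.881, z_{0.77} = 0.7388.
σ = (7.402 − 5.1)/(0.7388 − (-1.881)) = 0.879.
μ = 5.1 − (-1.881)·0.879 = 6.753.

μ ≈ 6.753, σ ≈ 0.879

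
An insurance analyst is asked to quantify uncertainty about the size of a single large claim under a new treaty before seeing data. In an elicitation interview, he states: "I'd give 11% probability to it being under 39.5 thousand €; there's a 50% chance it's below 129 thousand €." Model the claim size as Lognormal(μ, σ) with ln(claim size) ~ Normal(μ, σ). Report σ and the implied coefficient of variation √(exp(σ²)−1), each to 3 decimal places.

σ ≈ 0.965, CV ≈ 1.240

If T ~ Lognormal(μ,σ) then ln T ~ Normal(μ,σ), so the p-quantile of ln T is μ + z_p·σ.
ln(39.5) = 3.676 and ln(129) = 4.86; z_{0.11} = -1.227, z_{0.5} = 0.
σ = (4.86 − 3.676)/(0 − (-1.227)) = 0.965.
μ = 3.676 − (-1.227)·0.965 = 4.860.
CV = √(exp(σ²)−1) = √(exp(0.9311)−1) = 1.240.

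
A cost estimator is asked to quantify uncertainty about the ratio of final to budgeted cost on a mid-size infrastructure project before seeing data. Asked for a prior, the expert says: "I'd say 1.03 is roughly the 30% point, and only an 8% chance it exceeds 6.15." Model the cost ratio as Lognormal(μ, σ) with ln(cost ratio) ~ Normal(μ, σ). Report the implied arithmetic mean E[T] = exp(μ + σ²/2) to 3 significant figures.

E[T] ≈ 2.57

If T ~ Lognormal(μ,σ) then ln T ~ Normal(μ,σ), so the p-quantile of ln T is μ + z_p·σ.
ln(1.03) = 0.02956 and ln(6.15) = 1.816; z_{0.3} = -0.5244, z_{0.92} = 1.405.
σ = (1.816 − 0.02956)/(1.405 − (-0.5244)) = 0.926.
μ = 0.02956 − (-0.5244)·0.926 = 0.515.
E[T] = exp(μ + σ²/2) = exp(0.515 + 0.4288) = 2.57.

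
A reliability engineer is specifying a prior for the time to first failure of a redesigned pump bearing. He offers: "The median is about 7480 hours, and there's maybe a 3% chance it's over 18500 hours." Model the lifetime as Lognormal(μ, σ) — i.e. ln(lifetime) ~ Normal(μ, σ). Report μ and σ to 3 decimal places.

μ ≈ 8.920, σ ≈ 0.481

If T ~ Lognormal(μ,σ) then ln T ~ Normal(μ,σ), so the p-quantile of ln T is μ + z_p·σ.
ln(7480) = 8.92 and ln(18500) = 9.826; z_{0.5} = 0, z_{0.97} = 1.881.
σ = (9.826 − 8.92)/(1.881 − (0)) = 0.481.
μ = 8.92 − (0)·0.481 = 8.920.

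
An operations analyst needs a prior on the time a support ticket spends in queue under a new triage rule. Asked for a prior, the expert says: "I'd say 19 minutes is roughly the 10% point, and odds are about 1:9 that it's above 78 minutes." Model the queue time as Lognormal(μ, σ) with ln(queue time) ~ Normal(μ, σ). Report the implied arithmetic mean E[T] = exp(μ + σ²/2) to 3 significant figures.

E[T] ≈ 44.8 minutes

If T ~ Lognormal(μ,σ) then ln T ~ Normal(μ,σ), so the p-quantile of ln T is μ + z_p·σ.
ln(19) = 2.944 and ln(78) = 4.357; z_{0.1} = -1.282, z_{0.9} = 1.282.
σ = (4.357 − 2.944)/(1.282 − (-1.282)) = 0.551.
μ = 2.944 − (-1.282)·0.551 = 3.651.
E[T] = exp(μ + σ²/2) = exp(3.651 + 0.1518) = 44.8 minutes.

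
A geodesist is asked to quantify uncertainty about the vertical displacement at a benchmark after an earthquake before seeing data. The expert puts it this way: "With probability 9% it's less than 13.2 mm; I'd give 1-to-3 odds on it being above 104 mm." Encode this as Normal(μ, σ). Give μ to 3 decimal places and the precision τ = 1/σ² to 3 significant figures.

μ = 73.610, τ = 0.000493

The p-quantile of Normal(μ,σ) is μ + z_p·σ, with z_{0.09} = -1.341 and z_{0.75} = 0.6745.
Eliminate σ: μ = (z₂·x₁ − z₁·x₂)/(z₂ − z₁) = (0.6745·13.2 − (-1.341)·104)/2.015 = 73.610.
Then σ = (x₂ − x₁)/(z₂ − z₁) = (104 − 13.2)/2.015 = 45.057.
Precision τ = 1/σ² = 1/45.06² = 0.000493.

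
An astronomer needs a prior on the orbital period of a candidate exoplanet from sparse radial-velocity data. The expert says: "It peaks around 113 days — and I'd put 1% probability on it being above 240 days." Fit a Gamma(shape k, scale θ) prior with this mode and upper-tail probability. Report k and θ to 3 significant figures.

k ≈ 9.56, θ ≈ 13.2

Gamma(k,θ) with k>1 has mode (k−1)θ, so θ = 113/(k−1).
Need P(X < 240) = 0.99 with θ tied to k this way. Start at k = 2, θ = 113: P(X<240) ≈ 0.626.
Too low — raise k to concentrate. Iterating converges to k ≈ 9.56.
Then θ = 113/(9.56−1) ≈ 13.2.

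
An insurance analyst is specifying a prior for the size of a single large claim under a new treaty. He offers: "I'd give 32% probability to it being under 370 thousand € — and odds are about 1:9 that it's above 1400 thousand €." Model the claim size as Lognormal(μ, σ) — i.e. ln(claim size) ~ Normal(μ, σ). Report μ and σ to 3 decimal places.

μ ≈ 6.269, σ ≈ 0.761

If T ~ Lognormal(μ,σ) then ln T ~ Normal(μ,σ), so the p-quantile of ln T is μ + z_p·σ.
ln(370) = 5.914 and ln(1400) = 7.244; z_{0.32} = -0.4677, z_{0.9} = 1.282.
σ = (7.244 − 5.914)/(1.282 − (-0.4677)) = 0.761.
μ = 5.914 − (-0.4677)·0.761 = 6.269.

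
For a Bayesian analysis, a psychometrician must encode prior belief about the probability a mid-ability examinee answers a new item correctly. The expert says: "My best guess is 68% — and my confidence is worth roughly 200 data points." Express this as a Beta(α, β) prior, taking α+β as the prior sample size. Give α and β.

α = 136, β = 64

Under the effective-sample-size interpretation, Beta(α, β) has prior mean α/(α+β) and prior sample size α+β.
So α+β = 200 and α/(α+β) = 0.68, giving α = 0.68·200 = 136 and β = 200 − 136 = 64.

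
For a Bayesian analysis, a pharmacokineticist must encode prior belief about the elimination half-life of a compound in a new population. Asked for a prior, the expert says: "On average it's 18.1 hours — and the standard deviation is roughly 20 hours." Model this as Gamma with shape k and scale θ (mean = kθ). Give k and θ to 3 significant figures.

For Gamma(k, scale θ): mean = kθ, variance = kθ², so CV = 1/√k.
CV = SD/mean = 20/18.1 = 1.105, hence k = 1/CV² = 0.819.
Then θ = mean/k = 18.1/0.819 = 22.1.

k ≈ 0.819, θ ≈ 22.1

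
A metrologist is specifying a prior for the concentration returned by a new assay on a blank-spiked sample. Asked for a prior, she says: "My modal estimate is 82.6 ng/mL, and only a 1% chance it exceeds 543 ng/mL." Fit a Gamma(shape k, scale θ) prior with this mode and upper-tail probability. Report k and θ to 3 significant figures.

Gamma(k,θ) with k>1 has mode (k−1)θ, so θ = 82.6/(k−1).
Need P(X < 543) = 0.99 with θ tied to k this way. Start at k = 2, θ = 82.6: P(X<543) ≈ 0.989.
Too low — raise k to concentrate. Iterating converges to k ≈ 2.01.
Then θ = 82.6/(2.01−1) ≈ 81.5.

k ≈ 2.01, θ ≈ 81.5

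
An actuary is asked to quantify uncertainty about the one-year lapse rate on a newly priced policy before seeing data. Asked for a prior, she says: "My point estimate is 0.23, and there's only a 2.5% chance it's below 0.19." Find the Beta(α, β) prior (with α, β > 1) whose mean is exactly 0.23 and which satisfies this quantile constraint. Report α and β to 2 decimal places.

α ≈ 91.40, β ≈ 305.99

With mean 0.23 fixed, write α = 0.23s, β = 0.77s where s = α+β.
Need P(θ < 0.19) = 0.025 under Beta(0.23s, 0.77s). Normal approximation: (q−m)/√(m(1−m)/s) ≈ z_{0.025} = -1.96, so s ≈ 0.23·0.77·(-1.96)²/(0.19−0.23)² = 425.2.
At s = 425.2: P(θ<0.19) ≈ 0.021. Adjusting to match 0.025 gives s ≈ 397.40.
So α = 0.23·397.40 ≈ 91.40, β = 0.77·397.40 ≈ 305.99.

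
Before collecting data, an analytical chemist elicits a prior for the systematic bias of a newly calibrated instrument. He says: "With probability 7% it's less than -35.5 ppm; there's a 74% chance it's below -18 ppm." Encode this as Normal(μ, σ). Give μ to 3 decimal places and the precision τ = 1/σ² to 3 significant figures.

The p-quantile of Normal(μ,σ) is μ + z_p·σ, with z_{0.07} = -1.476 and z_{0.74} = 0.6433.
Eliminate σ: μ = (z₂·x₁ − z₁·x₂)/(z₂ − z₁) = (0.6433·-35.5 − (-1.476)·-18)/2.119 = -23.313.
Then σ = (x₂ − x₁)/(z₂ − z₁) = (-18 − -35.5)/2.119 = 8.258.
Precision τ = 1/σ² = 1/8.258² = 0.0147.

μ = -23.313, τ = 0.0147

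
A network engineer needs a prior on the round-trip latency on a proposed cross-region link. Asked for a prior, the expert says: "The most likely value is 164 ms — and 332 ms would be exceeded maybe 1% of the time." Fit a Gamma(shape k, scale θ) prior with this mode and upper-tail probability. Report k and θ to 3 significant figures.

Gamma(k,θ) with k>1 has mode (k−1)θ, so θ = 164/(k−1).
Need P(X < 332) = 0.99 with θ tied to k this way. Start at k = 2, θ = 164: P(X<332) ≈ 0.601.
Too low — raise k to concentrate. Iterating converges to k ≈ 10.9.
Then θ = 164/(10.9−1) ≈ 16.6.

k ≈ 10.9, θ ≈ 16.6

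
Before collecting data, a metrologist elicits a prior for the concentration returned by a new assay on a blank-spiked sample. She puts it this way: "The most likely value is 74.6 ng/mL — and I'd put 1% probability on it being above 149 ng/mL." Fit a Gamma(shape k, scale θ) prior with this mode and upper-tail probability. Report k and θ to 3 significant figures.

Gamma(k,θ) with k>1 has mode (k−1)θ, so θ = 74.6/(k−1).
Need P(X < 149) = 0.99 with θ tied to k this way. Start at k = 2, θ = 74.6: P(X<149) ≈ 0.593.
Too low — raise k to concentrate. Iterating converges to k ≈ 11.3.
Then θ = 74.6/(11.3−1) ≈ 7.27.

k ≈ 11.3, θ ≈ 7.27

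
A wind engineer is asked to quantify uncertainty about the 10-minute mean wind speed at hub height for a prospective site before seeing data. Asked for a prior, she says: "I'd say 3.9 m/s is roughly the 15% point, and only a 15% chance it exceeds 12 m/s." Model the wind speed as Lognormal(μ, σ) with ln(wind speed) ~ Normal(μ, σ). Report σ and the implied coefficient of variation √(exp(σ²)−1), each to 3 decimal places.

If T ~ Lognormal(μ,σ) then ln T ~ Normal(μ,σ), so the p-quantile of ln T is μ + z_p·σ.
ln(3.9) = 1.361 and ln(12) = 2.485; z_{0.15} = -1.036, z_{0.85} = 1.036.
σ = (2.485 − 1.361)/(1.036 − (-1.036)) = 0.542.
μ = 1.361 − (-1.036)·0.542 = 1.923.
CV = √(exp(σ²)−1) = √(exp(0.2940)−1) = 0.585.

σ ≈ 0.542, CV ≈ 0.585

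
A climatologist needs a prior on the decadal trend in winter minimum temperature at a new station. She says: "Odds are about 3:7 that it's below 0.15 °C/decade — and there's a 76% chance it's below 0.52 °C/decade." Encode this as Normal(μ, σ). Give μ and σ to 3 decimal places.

For Normal(μ,σ), the p-quantile is μ + z_p·σ. Here z_{0.3} = -0.5244, z_{0.76} = 0.7063.
So 0.15 = μ − 0.5244σ and 0.52 = μ + 0.7063σ.
Subtracting: σ = (0.52 − 0.15)/(0.7063 − (-0.5244)) = 0.301.
Then μ = 0.15 − (-0.5244)·0.301 = 0.308.

μ = 0.308, σ = 0.301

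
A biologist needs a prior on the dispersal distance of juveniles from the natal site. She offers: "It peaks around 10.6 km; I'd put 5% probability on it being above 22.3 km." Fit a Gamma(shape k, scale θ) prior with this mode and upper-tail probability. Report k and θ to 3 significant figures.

Gamma(k,θ) with k>1 has mode (k−1)θ, so θ = 10.6/(k−1).
Need P(X < 22.3) = 0.95 with θ tied to k this way. Start at k = 2, θ = 10.6: P(X<22.3) ≈ 0.621.
Too low — raise k to concentrate. Iterating converges to k ≈ 5.99.
Then θ = 10.6/(5.99−1) ≈ 2.12.

k ≈ 5.99, θ ≈ 2.12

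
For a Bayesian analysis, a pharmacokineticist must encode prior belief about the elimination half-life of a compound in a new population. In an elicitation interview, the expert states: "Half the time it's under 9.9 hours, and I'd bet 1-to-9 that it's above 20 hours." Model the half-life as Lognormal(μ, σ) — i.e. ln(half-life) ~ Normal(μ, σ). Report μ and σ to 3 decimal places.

If T ~ Lognormal(μ,σ) then ln T ~ Normal(μ,σ), so the p-quantile of ln T is μ + z_p·σ.
ln(9.9) = 2.293 and ln(20) = 2.996; z_{0.5} = 0, z_{0.9} = 1.282.
σ = (2.996 − 2.293)/(1.282 − (0)) = 0.549.
μ = 2.293 − (0)·0.549 = 2.293.

μ ≈ 2.293, σ ≈ 0.549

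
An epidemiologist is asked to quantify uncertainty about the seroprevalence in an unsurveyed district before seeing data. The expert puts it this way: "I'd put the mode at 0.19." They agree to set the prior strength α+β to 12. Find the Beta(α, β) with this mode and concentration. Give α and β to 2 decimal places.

For α,β > 1 the Beta mode is (α−1)/(α+β−2). With α+β = 12, the mode is (α−1)/10.
Set (α−1)/10 = 0.19 → α = 1 + 0.19·10 = 2.90.
β = 12 − α = 9.10.

α = 2.90, β = 9.10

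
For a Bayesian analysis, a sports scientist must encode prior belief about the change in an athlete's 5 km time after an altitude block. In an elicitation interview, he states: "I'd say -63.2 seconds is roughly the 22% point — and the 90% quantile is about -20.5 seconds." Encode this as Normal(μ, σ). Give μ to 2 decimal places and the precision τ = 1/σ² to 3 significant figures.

The p-quantile of Normal(μ,σ) is μ + z_p·σ, with z_{0.22} = -0.7722 and z_{0.9} = 1.282.
Eliminate σ: μ = (z₂·x₁ − z₁·x₂)/(z₂ − z₁) = (1.282·-63.2 − (-0.7722)·-20.5)/2.054 = -47.15.
Then σ = (x₂ − x₁)/(z₂ − z₁) = (-20.5 − -63.2)/2.054 = 20.79.
Precision τ = 1/σ² = 1/20.79² = 0.00231.

μ = -47.15, τ = 0.00231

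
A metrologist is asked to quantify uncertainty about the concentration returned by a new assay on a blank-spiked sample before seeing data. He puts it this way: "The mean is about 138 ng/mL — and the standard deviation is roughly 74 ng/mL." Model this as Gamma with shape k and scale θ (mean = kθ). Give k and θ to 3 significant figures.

k ≈ 3.48, θ ≈ 39.7

For Gamma(k, scale θ): mean = kθ, variance = kθ², so CV = 1/√k.
CV = SD/mean = 74/138 = 0.5362, hence k = 1/CV² = 3.48.
Then θ = mean/k = 138/3.48 = 39.7.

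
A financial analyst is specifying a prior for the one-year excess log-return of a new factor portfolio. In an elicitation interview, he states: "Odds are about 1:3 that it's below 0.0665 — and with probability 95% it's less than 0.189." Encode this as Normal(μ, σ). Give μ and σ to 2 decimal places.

μ = 0.10, σ = 0.05

For Normal(μ,σ), the p-quantile is μ + z_p·σ. Here z_{0.25} = -0.6745, z_{0.95} = 1.645.
So 0.0665 = μ − 0.6745σ and 0.189 = μ + 1.645σ.
Subtracting: σ = (0.189 − 0.0665)/(1.645 − (-0.6745)) = 0.05.
Then μ = 0.0665 − (-0.6745)·0.05 = 0.10.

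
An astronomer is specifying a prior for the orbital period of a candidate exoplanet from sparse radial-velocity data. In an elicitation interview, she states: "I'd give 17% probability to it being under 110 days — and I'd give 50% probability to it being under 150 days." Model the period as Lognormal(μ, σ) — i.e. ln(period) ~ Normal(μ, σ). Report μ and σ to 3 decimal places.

μ ≈ 5.011, σ ≈ 0.325

If T ~ Lognormal(μ,σ) then ln T ~ Normal(μ,σ), so the p-quantile of ln T is μ + z_p·σ.
ln(110) = 4.7 and ln(150) = 5.011; z_{0.17} = -0.9542, z_{0.5} = 0.
σ = (5.011 − 4.7)/(0 − (-0.9542)) = 0.325.
μ = 4.7 − (-0.9542)·0.325 = 5.011.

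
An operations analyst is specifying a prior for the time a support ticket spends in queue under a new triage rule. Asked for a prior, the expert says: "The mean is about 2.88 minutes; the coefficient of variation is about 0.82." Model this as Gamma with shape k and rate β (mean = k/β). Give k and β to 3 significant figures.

For Gamma(k, rate β): mean = k/β, variance = k/β², so CV = 1/√k.
CV = 0.82, hence k = 1/CV² = 1.49.
Then β = k/mean = 1.49/2.88 = 0.516.

k ≈ 1.49, β ≈ 0.516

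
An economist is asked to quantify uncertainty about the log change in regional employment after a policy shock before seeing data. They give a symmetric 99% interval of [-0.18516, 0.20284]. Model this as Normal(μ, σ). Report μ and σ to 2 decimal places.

A symmetric 99% interval runs μ ± z·σ with z = 2.576.
Half-width = 0.194, so σ = 0.194/2.576 = 0.08.
μ is the interval midpoint, 0.01.

μ = 0.01, σ = 0.08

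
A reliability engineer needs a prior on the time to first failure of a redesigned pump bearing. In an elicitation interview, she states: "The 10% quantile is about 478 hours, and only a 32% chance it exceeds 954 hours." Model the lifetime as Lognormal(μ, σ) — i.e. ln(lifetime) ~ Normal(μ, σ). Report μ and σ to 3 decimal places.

μ ≈ 6.676, σ ≈ 0.395

If T ~ Lognormal(μ,σ) then ln T ~ Normal(μ,σ), so the p-quantile of ln T is μ + z_p·σ.
ln(478) = 6.17 and ln(954) = 6.861; z_{0.1} = -1.282, z_{0.68} = 0.4677.
σ = (6.861 − 6.17)/(0.4677 − (-1.282)) = 0.395.
μ = 6.17 − (-1.282)·0.395 = 6.676.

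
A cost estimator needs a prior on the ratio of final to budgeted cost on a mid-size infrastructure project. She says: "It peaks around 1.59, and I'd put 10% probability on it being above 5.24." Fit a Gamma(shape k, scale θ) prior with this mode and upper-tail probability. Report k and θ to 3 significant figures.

k ≈ 2.32, θ ≈ 1.2

Gamma(k,θ) with k>1 has mode (k−1)θ, so θ = 1.59/(k−1).
Need P(X < 5.24) = 0.9 with θ tied to k this way. Start at k = 2, θ = 1.59: P(X<5.24) ≈ 0.841.
Too low — raise k to concentrate. Iterating converges to k ≈ 2.32.
Then θ = 1.59/(2.32−1) ≈ 1.2.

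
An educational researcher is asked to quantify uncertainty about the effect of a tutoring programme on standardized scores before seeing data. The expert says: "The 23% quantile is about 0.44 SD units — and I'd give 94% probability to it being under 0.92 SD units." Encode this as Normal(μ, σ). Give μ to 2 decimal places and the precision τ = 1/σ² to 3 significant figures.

μ = 0.59, τ = 22.8

The p-quantile of Normal(μ,σ) is μ + z_p·σ, with z_{0.23} = -0.7388 and z_{0.94} = 1.555.
Eliminate σ: μ = (z₂·x₁ − z₁·x₂)/(z₂ − z₁) = (1.555·0.44 − (-0.7388)·0.92)/2.294 = 0.59.
Then σ = (x₂ − x₁)/(z₂ − z₁) = (0.92 − 0.44)/2.294 = 0.21.
Precision τ = 1/σ² = 1/0.2093² = 22.8.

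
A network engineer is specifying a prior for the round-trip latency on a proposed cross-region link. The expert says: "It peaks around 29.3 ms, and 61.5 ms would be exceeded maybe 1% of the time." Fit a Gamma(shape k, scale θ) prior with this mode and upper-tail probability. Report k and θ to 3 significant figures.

Gamma(k,θ) with k>1 has mode (k−1)θ, so θ = 29.3/(k−1).
Need P(X < 61.5) = 0.99 with θ tied to k this way. Start at k = 2, θ = 29.3: P(X<61.5) ≈ 0.620.
Too low — raise k to concentrate. Iterating converges to k ≈ 9.85.
Then θ = 29.3/(9.85−1) ≈ 3.31.

k ≈ 9.85, θ ≈ 3.31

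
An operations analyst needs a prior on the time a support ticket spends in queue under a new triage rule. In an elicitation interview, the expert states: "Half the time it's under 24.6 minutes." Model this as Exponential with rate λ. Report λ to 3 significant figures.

λ ≈ 0.0282

Exponential median = ln 2 / λ, so λ = ln 2 / 24.6 = 0.0282.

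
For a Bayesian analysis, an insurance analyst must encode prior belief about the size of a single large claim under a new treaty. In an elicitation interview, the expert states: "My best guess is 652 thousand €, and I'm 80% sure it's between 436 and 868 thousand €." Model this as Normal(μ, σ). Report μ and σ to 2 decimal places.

A symmetric 80% interval runs μ ± z·σ with z = 1.282.
Half-width = 216, so σ = 216/1.282 = 168.55.
μ is the stated best guess, 652.00.

μ = 652.00, σ = 168.55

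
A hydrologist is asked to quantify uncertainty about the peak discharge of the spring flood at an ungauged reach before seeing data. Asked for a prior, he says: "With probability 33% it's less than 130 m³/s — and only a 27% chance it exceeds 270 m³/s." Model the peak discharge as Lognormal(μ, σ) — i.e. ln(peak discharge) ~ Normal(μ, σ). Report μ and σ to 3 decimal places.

If T ~ Lognormal(μ,σ) then ln T ~ Normal(μ,σ), so the p-quantile of ln T is μ + z_p·σ.
ln(130) = 4.868 and ln(270) = 5.598; z_{0.33} = -0.4399, z_{0.73} = 0.6128.
σ = (5.598 − 4.868)/(0.6128 − (-0.4399)) = 0.694.
μ = 4.868 − (-0.4399)·0.694 = 5.173.

μ ≈ 5.173, σ ≈ 0.694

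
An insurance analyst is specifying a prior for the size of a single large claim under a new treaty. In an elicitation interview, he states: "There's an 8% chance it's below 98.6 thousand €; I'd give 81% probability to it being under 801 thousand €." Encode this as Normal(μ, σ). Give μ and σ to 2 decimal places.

For Normal(μ,σ), the p-quantile is μ + z_p·σ. Here z_{0.08} = -1.405, z_{0.81} = 0.8779.
So 98.6 = μ − 1.405σ and 801 = μ + 0.8779σ.
Subtracting: σ = (801 − 98.6)/(0.8779 − (-1.405)) = 307.67.
Then μ = 98.6 − (-1.405)·307.67 = 530.90.

μ = 530.90, σ = 307.67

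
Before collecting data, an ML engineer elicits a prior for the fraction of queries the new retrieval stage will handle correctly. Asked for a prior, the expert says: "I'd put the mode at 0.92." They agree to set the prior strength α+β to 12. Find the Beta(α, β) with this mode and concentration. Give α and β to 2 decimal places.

For α,β > 1 the Beta mode is (α−1)/(α+β−2). With α+β = 12, the mode is (α−1)/10.
Set (α−1)/10 = 0.92 → α = 1 + 0.92·10 = 10.20.
β = 12 − α = 1.80.

α = 10.20, β = 1.80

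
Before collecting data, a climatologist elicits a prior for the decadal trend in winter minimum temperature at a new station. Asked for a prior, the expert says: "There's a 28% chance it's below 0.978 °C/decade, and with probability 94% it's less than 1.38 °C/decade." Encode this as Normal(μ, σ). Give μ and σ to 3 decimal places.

μ = 1.088, σ = 0.188

For Normal(μ,σ), the p-quantile is μ + z_p·σ. Here z_{0.28} = -0.5828, z_{0.94} = 1.555.
So 0.978 = μ − 0.5828σ and 1.38 = μ + 1.555σ.
Subtracting: σ = (1.38 − 0.978)/(1.555 − (-0.5828)) = 0.188.
Then μ = 0.978 − (-0.5828)·0.188 = 1.088.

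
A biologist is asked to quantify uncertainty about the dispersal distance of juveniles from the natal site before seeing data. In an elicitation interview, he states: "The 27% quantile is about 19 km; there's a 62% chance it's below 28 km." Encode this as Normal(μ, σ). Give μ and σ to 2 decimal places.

For Normal(μ,σ), the p-quantile is μ + z_p·σ. Here z_{0.27} = -0.6128, z_{0.62} = 0.3055.
So 19 = μ − 0.6128σ and 28 = μ + 0.3055σ.
Subtracting: σ = (28 − 19)/(0.3055 − (-0.6128)) = 9.80.
Then μ = 19 − (-0.6128)·9.80 = 25.01.

μ = 25.01, σ = 9.80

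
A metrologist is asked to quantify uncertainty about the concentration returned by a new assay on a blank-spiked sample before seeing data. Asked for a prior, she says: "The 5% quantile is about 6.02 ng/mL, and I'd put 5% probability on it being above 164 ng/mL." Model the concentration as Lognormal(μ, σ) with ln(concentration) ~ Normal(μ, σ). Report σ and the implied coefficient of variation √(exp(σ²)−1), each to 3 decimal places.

If T ~ Lognormal(μ,σ) then ln T ~ Normal(μ,σ), so the p-quantile of ln T is μ + z_p·σ.
ln(6.02) = 1.795 and ln(164) = 5.1; z_{0.05} = -1.645, z_{0.95} = 1.645.
σ = (5.1 − 1.795)/(1.645 − (-1.645)) = 1.005.
μ = 1.795 − (-1.645)·1.005 = 3.447.
CV = √(exp(σ²)−1) = √(exp(1.0092)−1) = 1.320.

σ ≈ 1.005, CV ≈ 1.320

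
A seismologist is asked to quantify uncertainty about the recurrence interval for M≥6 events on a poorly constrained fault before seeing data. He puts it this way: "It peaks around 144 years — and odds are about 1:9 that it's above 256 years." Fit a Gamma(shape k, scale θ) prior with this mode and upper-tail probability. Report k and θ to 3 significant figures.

k ≈ 6.75, θ ≈ 25.1

Gamma(k,θ) with k>1 has mode (k−1)θ, so θ = 144/(k−1).
Need P(X < 256) = 0.9 with θ tied to k this way. Start at k = 2, θ = 144: P(X<256) ≈ 0.531.
Too low — raise k to concentrate. Iterating converges to k ≈ 6.75.
Then θ = 144/(6.75−1) ≈ 25.1.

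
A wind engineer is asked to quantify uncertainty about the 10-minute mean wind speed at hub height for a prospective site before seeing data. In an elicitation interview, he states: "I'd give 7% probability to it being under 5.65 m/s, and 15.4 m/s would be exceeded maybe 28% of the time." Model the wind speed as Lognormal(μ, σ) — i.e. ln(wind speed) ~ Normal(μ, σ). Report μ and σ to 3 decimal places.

If T ~ Lognormal(μ,σ) then ln T ~ Normal(μ,σ), so the p-quantile of ln T is μ + z_p·σ.
ln(5.65) = 1.732 and ln(15.4) = 2.734; z_{0.07} = -1.476, z_{0.72} = 0.5828.
σ = (2.734 − 1.732)/(0.5828 − (-1.476)) = 0.487.
μ = 1.732 − (-1.476)·0.487 = 2.450.

μ ≈ 2.450, σ ≈ 0.487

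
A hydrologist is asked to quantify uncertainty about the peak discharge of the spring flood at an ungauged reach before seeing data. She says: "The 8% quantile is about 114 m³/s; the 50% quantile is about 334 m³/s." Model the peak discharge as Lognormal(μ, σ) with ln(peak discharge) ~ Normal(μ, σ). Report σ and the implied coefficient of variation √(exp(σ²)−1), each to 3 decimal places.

σ ≈ 0.765, CV ≈ 0.892

If T ~ Lognormal(μ,σ) then ln T ~ Normal(μ,σ), so the p-quantile of ln T is μ + z_p·σ.
ln(114) = 4.736 and ln(334) = 5.811; z_{0.08} = -1.405, z_{0.5} = 0.
σ = (5.811 − 4.736)/(0 − (-1.405)) = 0.765.
μ = 4.736 − (-1.405)·0.765 = 5.811.
CV = √(exp(σ²)−1) = √(exp(0.5853)−1) = 0.892.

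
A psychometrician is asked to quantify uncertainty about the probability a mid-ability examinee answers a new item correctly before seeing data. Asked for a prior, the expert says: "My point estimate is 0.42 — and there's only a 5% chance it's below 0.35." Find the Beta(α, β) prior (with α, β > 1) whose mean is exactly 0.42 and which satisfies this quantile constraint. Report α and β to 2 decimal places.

With mean 0.42 fixed, write α = 0.42s, β = 0.58s where s = α+β.
Need P(θ < 0.35) = 0.05 under Beta(0.42s, 0.58s). Normal approximation: (q−m)/√(m(1−m)/s) ≈ z_{0.05} = -1.64, so s ≈ 0.42·0.58·(-1.64)²/(0.35−0.42)² = 134.5.
At s = 134.5: P(θ<0.35) ≈ 0.048. Adjusting to match 0.05 gives s ≈ 130.98.
So α = 0.42·130.98 ≈ 55.01, β = 0.58·130.98 ≈ 75.97.

α ≈ 55.01, β ≈ 75.97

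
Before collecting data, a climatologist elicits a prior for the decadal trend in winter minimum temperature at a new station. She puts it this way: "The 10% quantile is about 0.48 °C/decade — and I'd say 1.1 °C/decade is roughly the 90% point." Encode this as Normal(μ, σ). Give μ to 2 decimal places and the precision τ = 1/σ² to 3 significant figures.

μ = 0.79, τ = 17.1

The p-quantile of Normal(μ,σ) is μ + z_p·σ, with z_{0.1} = -1.282 and z_{0.9} = 1.282.
Eliminate σ: μ = (z₂·x₁ − z₁·x₂)/(z₂ − z₁) = (1.282·0.48 − (-1.282)·1.1)/2.563 = 0.79.
Then σ = (x₂ − x₁)/(z₂ − z₁) = (1.1 − 0.48)/2.563 = 0.24.
Precision τ = 1/σ² = 1/0.2419² = 17.1.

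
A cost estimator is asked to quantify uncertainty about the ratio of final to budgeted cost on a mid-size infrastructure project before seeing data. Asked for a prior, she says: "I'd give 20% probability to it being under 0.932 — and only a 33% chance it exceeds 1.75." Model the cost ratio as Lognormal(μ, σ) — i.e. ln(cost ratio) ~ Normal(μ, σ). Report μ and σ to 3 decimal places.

If T ~ Lognormal(μ,σ) then ln T ~ Normal(μ,σ), so the p-quantile of ln T is μ + z_p·σ.
ln(0.932) = -0.07042 and ln(1.75) = 0.5596; z_{0.2} = -0.8416, z_{0.67} = 0.4399.
σ = (0.5596 − -0.07042)/(0.4399 − (-0.8416)) = 0.492.
μ = -0.07042 − (-0.8416)·0.492 = 0.343.

μ ≈ 0.343, σ ≈ 0.492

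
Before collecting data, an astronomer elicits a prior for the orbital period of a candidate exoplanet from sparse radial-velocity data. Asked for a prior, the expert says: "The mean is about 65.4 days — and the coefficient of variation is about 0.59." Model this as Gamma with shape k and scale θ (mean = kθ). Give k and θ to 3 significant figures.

For Gamma(k, scale θ): mean = kθ, variance = kθ², so CV = 1/√k.
CV = 0.59, hence k = 1/CV² = 2.87.
Then θ = mean/k = 65.4/2.87 = 22.8.

k ≈ 2.87, θ ≈ 22.8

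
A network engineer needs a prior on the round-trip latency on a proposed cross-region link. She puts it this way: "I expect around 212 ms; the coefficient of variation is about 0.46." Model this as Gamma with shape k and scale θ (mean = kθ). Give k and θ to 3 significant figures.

For Gamma(k, scale θ): mean = kθ, variance = kθ², so CV = 1/√k.
CV = 0.46, hence k = 1/CV² = 4.73.
Then θ = mean/k = 212/4.73 = 44.9.

k ≈ 4.73, θ ≈ 44.9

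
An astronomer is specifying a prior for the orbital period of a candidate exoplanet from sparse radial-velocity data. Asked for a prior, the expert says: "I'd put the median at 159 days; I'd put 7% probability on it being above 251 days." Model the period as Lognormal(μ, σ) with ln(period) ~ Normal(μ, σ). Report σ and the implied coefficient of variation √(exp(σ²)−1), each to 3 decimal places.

σ ≈ 0.309, CV ≈ 0.317

If T ~ Lognormal(μ,σ) then ln T ~ Normal(μ,σ), so the p-quantile of ln T is μ + z_p·σ.
ln(159) = 5.069 and ln(251) = 5.525; z_{0.5} = 0, z_{0.93} = 1.476.
σ = (5.525 − 5.069)/(1.476 − (0)) = 0.309.
μ = 5.069 − (0)·0.309 = 5.069.
CV = √(exp(σ²)−1) = √(exp(0.0957)−1) = 0.317.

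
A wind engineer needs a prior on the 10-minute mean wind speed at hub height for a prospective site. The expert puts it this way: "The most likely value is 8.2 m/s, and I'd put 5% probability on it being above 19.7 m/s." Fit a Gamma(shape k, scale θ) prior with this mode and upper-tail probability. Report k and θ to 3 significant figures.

Gamma(k,θ) with k>1 has mode (k−1)θ, so θ = 8.2/(k−1).
Need P(X < 19.7) = 0.95 with θ tied to k this way. Start at k = 2, θ = 8.2: P(X<19.7) ≈ 0.692.
Too low — raise k to concentrate. Iterating converges to k ≈ 4.55.
Then θ = 8.2/(4.55−1) ≈ 2.31.

k ≈ 4.55, θ ≈ 2.31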